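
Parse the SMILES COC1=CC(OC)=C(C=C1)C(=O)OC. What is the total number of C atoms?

Count every carbon token in the SMILES (each C, including those in ring-closure positions and inside branches).
Carbon count: 10.

10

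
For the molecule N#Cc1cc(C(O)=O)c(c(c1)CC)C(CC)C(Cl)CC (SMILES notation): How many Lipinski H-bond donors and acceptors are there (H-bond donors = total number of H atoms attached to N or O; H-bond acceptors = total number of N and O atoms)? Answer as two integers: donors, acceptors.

Donors: find every N or O and count the H atoms it carries.
  atom 1 (N): bond orders sum to 3 → 0 H
  atom 7 (O): bond orders sum to 1 → 1 H
  atom 8 (O): bond orders sum to 2 → 0 H
Lipinski HBD = 1.
Acceptors: N atoms = 1, O atoms = 2 → HBA = 3.

1, 3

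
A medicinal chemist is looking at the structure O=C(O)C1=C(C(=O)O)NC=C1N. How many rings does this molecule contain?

In SMILES, each pair of matching ring-closure digits denotes one ring-closing bond; the number of such bonds equals the number of independent rings.
Ring-closure bonds here: 1.

1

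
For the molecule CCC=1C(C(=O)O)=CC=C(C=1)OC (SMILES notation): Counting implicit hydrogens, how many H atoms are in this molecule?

Walk through each heavy atom and fill implicit hydrogens from standard valence (C 4, N 3, O 2, S 2, halogen 1):
  atom 1: C, bond orders sum to 1 (valence 4) → 3 H
  atom 2: C, bond orders sum to 2 (valence 4) → 2 H
  atom 3: C, bond orders sum to 4 (valence 4) → 0 H
  atom 4: C, bond orders sum to 4 (valence 4) → 0 H
  atom 5: C, bond orders sum to 4 (valence 4) → 0 H
  atom 6: O, bond orders sum to 2 (valence 2) → 0 H
  atom 7: O, bond orders sum to 1 (valence 2) → 1 H
  atom 8: C, bond orders sum to 3 (valence 4) → 1 H
  atom 9: C, bond orders sum to 3 (valence 4) → 1 H
  atom 10: C, bond orders sum to 4 (valence 4) → 0 H
  atom 11: C, bond orders sum to 3 (valence 4) → 1 H
  atom 12: O, bond orders sum to 2 (valence 2) → 0 H
  atom 13: C, bond orders sum to 1 (valence 4) → 3 H
Total hydrogens: 12.

12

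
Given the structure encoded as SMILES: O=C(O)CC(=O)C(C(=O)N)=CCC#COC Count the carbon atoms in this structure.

10

Count every carbon token in the SMILES (each C, including those in ring-closure positions and inside branches).
Carbon count: 10.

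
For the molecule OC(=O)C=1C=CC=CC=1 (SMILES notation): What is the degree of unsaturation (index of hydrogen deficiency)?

5

Degree of unsaturation = (number of rings) + (number of π bonds).
Ring closures in the SMILES: 1.
π bonds: 4 double bonds (each 1 DoU) → 4 DoU from unsaturation.
Total DoU = 1 + 4 = 5.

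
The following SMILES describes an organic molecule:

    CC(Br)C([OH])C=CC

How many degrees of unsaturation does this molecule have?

Degree of unsaturation = (number of rings) + (number of π bonds).
Ring closures in the SMILES: 0.
π bonds: 1 double bond (each 1 DoU) → 1 DoU from unsaturation.
Total DoU = 0 + 1 = 1.

1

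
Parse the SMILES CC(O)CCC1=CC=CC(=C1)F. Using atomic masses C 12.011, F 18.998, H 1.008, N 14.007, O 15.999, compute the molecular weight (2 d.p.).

168.21 g/mol

First, the molecular formula is C10H13FO (counting implicit H from valence).
  C: 10 × 12.011 = 120.110
  F: 1 × 18.998 = 18.998
  H: 13 × 1.008 = 13.104
  O: 1 × 15.999 = 15.999
Sum: 10×12.011 + 1×18.998 + 13×1.008 + 1×15.999 = 168.211 → 168.21 g/mol.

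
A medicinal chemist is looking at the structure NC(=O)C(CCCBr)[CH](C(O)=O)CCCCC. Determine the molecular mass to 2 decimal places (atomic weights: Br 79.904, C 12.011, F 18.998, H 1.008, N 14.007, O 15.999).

308.22 g/mol

First, the molecular formula is C12H22BrNO3 (counting implicit H from valence).
  Br: 1 × 79.904 = 79.904
  C: 12 × 12.011 = 144.132
  H: 22 × 1.008 = 22.176
  N: 1 × 14.007 = 14.007
  O: 3 × 15.999 = 47.997
Sum: 1×79.904 + 12×12.011 + 22×1.008 + 1×14.007 + 3×15.999 = 308.216 → 308.22 g/mol.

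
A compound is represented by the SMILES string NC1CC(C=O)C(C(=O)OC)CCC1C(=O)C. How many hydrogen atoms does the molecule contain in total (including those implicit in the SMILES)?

Walk through each heavy atom and fill implicit hydrogens from standard valence (C 4, N 3, O 2, S 2, halogen 1):
  atom 1: N, bond orders sum to 1 (valence 3) → 2 H
  atom 2: C, bond orders sum to 3 (valence 4) → 1 H
  atom 3: C, bond orders sum to 2 (valence 4) → 2 H
  atom 4: C, bond orders sum to 3 (valence 4) → 1 H
  atom 5: C, bond orders sum to 3 (valence 4) → 1 H
  atom 6: O, bond orders sum to 2 (valence 2) → 0 H
  atom 7: C, bond orders sum to 3 (valence 4) → 1 H
  atom 8: C, bond orders sum to 4 (valence 4) → 0 H
  atom 9: O, bond orders sum to 2 (valence 2) → 0 H
  atom 10: O, bond orders sum to 2 (valence 2) → 0 H
  atom 11: C, bond orders sum to 1 (valence 4) → 3 H
  atom 12: C, bond orders sum to 2 (valence 4) → 2 H
  atom 13: C, bond orders sum to 2 (valence 4) → 2 H
  atom 14: C, bond orders sum to 3 (valence 4) → 1 H
  atom 15: C, bond orders sum to 4 (valence 4) → 0 H
  atom 16: O, bond orders sum to 2 (valence 2) → 0 H
  atom 17: C, bond orders sum to 1 (valence 4) → 3 H
Total hydrogens: 19.

19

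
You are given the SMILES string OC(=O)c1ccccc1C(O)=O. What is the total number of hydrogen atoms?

Walk through each heavy atom and fill implicit hydrogens from standard valence (C 4, N 3, O 2, S 2, halogen 1); for lowercase aromatic atoms, an aromatic c carries 1 H when it has two neighbours and 0 H with three, and aromatic n carries 0 H:
  atom 1: O, bond orders sum to 1 (valence 2) → 1 H
  atom 2: C, bond orders sum to 4 (valence 4) → 0 H
  atom 3: O, bond orders sum to 2 (valence 2) → 0 H
  atom 4: aromatic c, 3 neighbours → 0 H
  atom 5: aromatic c, 2 neighbours → 1 H
  atom 6: aromatic c, 2 neighbours → 1 H
  atom 7: aromatic c, 2 neighbours → 1 H
  atom 8: aromatic c, 2 neighbours → 1 H
  atom 9: aromatic c, 3 neighbours → 0 H
  atom 10: C, bond orders sum to 4 (valence 4) → 0 H
  atom 11: O, bond orders sum to 1 (valence 2) → 1 H
  atom 12: O, bond orders sum to 2 (valence 2) → 0 H
Total hydrogens: 6.

6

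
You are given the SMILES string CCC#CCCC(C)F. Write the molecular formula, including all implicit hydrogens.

Walk through each heavy atom and fill implicit hydrogens from standard valence (C 4, N 3, O 2, S 2, halogen 1):
  atom 1: C, bond orders sum to 1 (valence 4) → 3 H
  atom 2: C, bond orders sum to 2 (valence 4) → 2 H
  atom 3: C, bond orders sum to 4 (valence 4) → 0 H
  atom 4: C, bond orders sum to 4 (valence 4) → 0 H
  atom 5: C, bond orders sum to 2 (valence 4) → 2 H
  atom 6: C, bond orders sum to 2 (valence 4) → 2 H
  atom 7: C, bond orders sum to 3 (valence 4) → 1 H
  atom 8: C, bond orders sum to 1 (valence 4) → 3 H
  atom 9: F (halogen, monovalent) → 0 H
Totals → C:8, H:13, F:1.

C8H13F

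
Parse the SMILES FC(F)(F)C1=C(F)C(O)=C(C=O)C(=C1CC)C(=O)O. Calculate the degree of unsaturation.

Degree of unsaturation = (number of rings) + (number of π bonds).
Ring closures in the SMILES: 1.
π bonds: 5 double bonds (each 1 DoU) → 5 DoU from unsaturation.
Total DoU = 1 + 5 = 6.

6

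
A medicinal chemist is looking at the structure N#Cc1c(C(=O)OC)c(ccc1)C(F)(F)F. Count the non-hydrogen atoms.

Every atom symbol written in the SMILES (organic subset) is one heavy atom; implicit H are not written.
Heavy atoms by element → C:10, F:3, N:1, O:2.
Total: 16.

16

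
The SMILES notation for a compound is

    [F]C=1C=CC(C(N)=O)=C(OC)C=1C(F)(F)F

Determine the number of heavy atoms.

Every atom symbol written in the SMILES (organic subset) is one heavy atom; implicit H are not written.
Heavy atoms by element → C:9, F:4, N:1, O:2.
Total: 16.

16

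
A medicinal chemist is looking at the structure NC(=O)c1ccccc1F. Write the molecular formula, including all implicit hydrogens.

C7H6FNO

Walk through each heavy atom and fill implicit hydrogens from standard valence (C 4, N 3, O 2, S 2, halogen 1); for lowercase aromatic atoms, an aromatic c carries 1 H when it has two neighbours and 0 H with three, and aromatic n carries 0 H:
  atom 1: N, bond orders sum to 1 (valence 3) → 2 H
  atom 2: C, bond orders sum to 4 (valence 4) → 0 H
  atom 3: O, bond orders sum to 2 (valence 2) → 0 H
  atom 4: aromatic c, 3 neighbours → 0 H
  atom 5: aromatic c, 2 neighbours → 1 H
  atom 6: aromatic c, 2 neighbours → 1 H
  atom 7: aromatic c, 2 neighbours → 1 H
  atom 8: aromatic c, 2 neighbours → 1 H
  atom 9: aromatic c, 3 neighbours → 0 H
  atom 10: F (halogen, monovalent) → 0 H
Totals → C:7, H:6, F:1, N:1, O:1.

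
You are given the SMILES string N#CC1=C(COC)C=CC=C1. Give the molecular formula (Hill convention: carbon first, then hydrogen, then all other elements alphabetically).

Walk through each heavy atom and fill implicit hydrogens from standard valence (C 4, N 3, O 2, S 2, halogen 1):
  atom 1: N, bond orders sum to 3 (valence 3) → 0 H
  atom 2: C, bond orders sum to 4 (valence 4) → 0 H
  atom 3: C, bond orders sum to 4 (valence 4) → 0 H
  atom 4: C, bond orders sum to 4 (valence 4) → 0 H
  atom 5: C, bond orders sum to 2 (valence 4) → 2 H
  atom 6: O, bond orders sum to 2 (valence 2) → 0 H
  atom 7: C, bond orders sum to 1 (valence 4) → 3 H
  atom 8: C, bond orders sum to 3 (valence 4) → 1 H
  atom 9: C, bond orders sum to 3 (valence 4) → 1 H
  atom 10: C, bond orders sum to 3 (valence 4) → 1 H
  atom 11: C, bond orders sum to 3 (valence 4) → 1 H
Totals → C:9, H:9, N:1, O:1.
In Hill order: C9H9NO.

C9H9NO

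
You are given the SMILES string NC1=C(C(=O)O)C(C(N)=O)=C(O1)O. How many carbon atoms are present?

Count every carbon token in the SMILES (each C, including those in ring-closure positions and inside branches).
Carbon count: 6.

6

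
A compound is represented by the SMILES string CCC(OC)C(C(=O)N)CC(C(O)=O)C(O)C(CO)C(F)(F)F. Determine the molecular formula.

C13H22F3NO6

Walk through each heavy atom and fill implicit hydrogens from standard valence (C 4, N 3, O 2, S 2, halogen 1):
  atom 1: C, bond orders sum to 1 (valence 4) → 3 H
  atom 2: C, bond orders sum to 2 (valence 4) → 2 H
  atom 3: C, bond orders sum to 3 (valence 4) → 1 H
  atom 4: O, bond orders sum to 2 (valence 2) → 0 H
  atom 5: C, bond orders sum to 1 (valence 4) → 3 H
  atom 6: C, bond orders sum to 3 (valence 4) → 1 H
  atom 7: C, bond orders sum to 4 (valence 4) → 0 H
  atom 8: O, bond orders sum to 2 (valence 2) → 0 H
  atom 9: N, bond orders sum to 1 (valence 3) → 2 H
  atom 10: C, bond orders sum to 2 (valence 4) → 2 H
  atom 11: C, bond orders sum to 3 (valence 4) → 1 H
  atom 12: C, bond orders sum to 4 (valence 4) → 0 H
  atom 13: O, bond orders sum to 1 (valence 2) → 1 H
  atom 14: O, bond orders sum to 2 (valence 2) → 0 H
  atom 15: C, bond orders sum to 3 (valence 4) → 1 H
  atom 16: O, bond orders sum to 1 (valence 2) → 1 H
  atom 17: C, bond orders sum to 3 (valence 4) → 1 H
  atom 18: C, bond orders sum to 2 (valence 4) → 2 H
  atom 19: O, bond orders sum to 1 (valence 2) → 1 H
  atom 20: C, bond orders sum to 4 (valence 4) → 0 H
  atom 21: F (halogen, monovalent) → 0 H
  atom 22: F (halogen, monovalent) → 0 H
  atom 23: F (halogen, monovalent) → 0 H
Totals → C:13, H:22, F:3, N:1, O:6.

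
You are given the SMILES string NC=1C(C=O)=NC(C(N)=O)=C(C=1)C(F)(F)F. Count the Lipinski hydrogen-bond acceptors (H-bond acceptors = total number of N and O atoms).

5

N atoms: 3; O atoms: 2.
Lipinski HBA = 3 + 2 = 5.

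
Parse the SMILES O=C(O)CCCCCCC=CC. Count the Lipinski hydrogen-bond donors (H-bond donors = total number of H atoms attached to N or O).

Donors: find every N or O and count the H atoms it carries.
  atom 1 (O): bond orders sum to 2 → 0 H
  atom 3 (O): bond orders sum to 1 → 1 H
Lipinski HBD = 1.

1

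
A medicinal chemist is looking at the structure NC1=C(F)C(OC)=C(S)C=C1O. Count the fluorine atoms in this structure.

1

Scan the SMILES for F atoms (remember two-letter symbols like Cl and Br are single atoms).
Fluorine count: 1.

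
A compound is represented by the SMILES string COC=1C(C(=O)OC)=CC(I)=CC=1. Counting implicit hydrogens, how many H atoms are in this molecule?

Walk through each heavy atom and fill implicit hydrogens from standard valence (C 4, N 3, O 2, S 2, halogen 1):
  atom 1: C, bond orders sum to 1 (valence 4) → 3 H
  atom 2: O, bond orders sum to 2 (valence 2) → 0 H
  atom 3: C, bond orders sum to 4 (valence 4) → 0 H
  atom 4: C, bond orders sum to 4 (valence 4) → 0 H
  atom 5: C, bond orders sum to 4 (valence 4) → 0 H
  atom 6: O, bond orders sum to 2 (valence 2) → 0 H
  atom 7: O, bond orders sum to 2 (valence 2) → 0 H
  atom 8: C, bond orders sum to 1 (valence 4) → 3 H
  atom 9: C, bond orders sum to 3 (valence 4) → 1 H
  atom 10: C, bond orders sum to 4 (valence 4) → 0 H
  atom 11: I (halogen, monovalent) → 0 H
  atom 12: C, bond orders sum to 3 (valence 4) → 1 H
  atom 13: C, bond orders sum to 3 (valence 4) → 1 H
Total hydrogens: 9.

9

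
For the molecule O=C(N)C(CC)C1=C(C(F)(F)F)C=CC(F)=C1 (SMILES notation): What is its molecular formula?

Walk through each heavy atom and fill implicit hydrogens from standard valence (C 4, N 3, O 2, S 2, halogen 1):
  atom 1: O, bond orders sum to 2 (valence 2) → 0 H
  atom 2: C, bond orders sum to 4 (valence 4) → 0 H
  atom 3: N, bond orders sum to 1 (valence 3) → 2 H
  atom 4: C, bond orders sum to 3 (valence 4) → 1 H
  atom 5: C, bond orders sum to 2 (valence 4) → 2 H
  atom 6: C, bond orders sum to 1 (valence 4) → 3 H
  atom 7: C, bond orders sum to 4 (valence 4) → 0 H
  atom 8: C, bond orders sum to 4 (valence 4) → 0 H
  atom 9: C, bond orders sum to 4 (valence 4) → 0 H
  atom 10: F (halogen, monovalent) → 0 H
  atom 11: F (halogen, monovalent) → 0 H
  atom 12: F (halogen, monovalent) → 0 H
  atom 13: C, bond orders sum to 3 (valence 4) → 1 H
  atom 14: C, bond orders sum to 3 (valence 4) → 1 H
  atom 15: C, bond orders sum to 4 (valence 4) → 0 H
  atom 16: F (halogen, monovalent) → 0 H
  atom 17: C, bond orders sum to 3 (valence 4) → 1 H
Totals → C:11, H:11, F:4, N:1, O:1.
In Hill order: C11H11F4NO.

C11H11F4NO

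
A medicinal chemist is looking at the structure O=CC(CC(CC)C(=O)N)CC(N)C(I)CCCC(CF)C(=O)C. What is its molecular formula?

C17H30FIN2O3

Walk through each heavy atom and fill implicit hydrogens from standard valence (C 4, N 3, O 2, S 2, halogen 1):
  atom 1: O, bond orders sum to 2 (valence 2) → 0 H
  atom 2: C, bond orders sum to 3 (valence 4) → 1 H
  atom 3: C, bond orders sum to 3 (valence 4) → 1 H
  atom 4: C, bond orders sum to 2 (valence 4) → 2 H
  atom 5: C, bond orders sum to 3 (valence 4) → 1 H
  atom 6: C, bond orders sum to 2 (valence 4) → 2 H
  atom 7: C, bond orders sum to 1 (valence 4) → 3 H
  atom 8: C, bond orders sum to 4 (valence 4) → 0 H
  atom 9: O, bond orders sum to 2 (valence 2) → 0 H
  atom 10: N, bond orders sum to 1 (valence 3) → 2 H
  atom 11: C, bond orders sum to 2 (valence 4) → 2 H
  atom 12: C, bond orders sum to 3 (valence 4) → 1 H
  atom 13: N, bond orders sum to 1 (valence 3) → 2 H
  atom 14: C, bond orders sum to 3 (valence 4) → 1 H
  atom 15: I (halogen, monovalent) → 0 H
  atom 16: C, bond orders sum to 2 (valence 4) → 2 H
  atom 17: C, bond orders sum to 2 (valence 4) → 2 H
  atom 18: C, bond orders sum to 2 (valence 4) → 2 H
  atom 19: C, bond orders sum to 3 (valence 4) → 1 H
  atom 20: C, bond orders sum to 2 (valence 4) → 2 H
  atom 21: F (halogen, monovalent) → 0 H
  atom 22: C, bond orders sum to 4 (valence 4) → 0 H
  atom 23: O, bond orders sum to 2 (valence 2) → 0 H
  atom 24: C, bond orders sum to 1 (valence 4) → 3 H
Totals → C:17, H:30, F:1, I:1, N:2, O:3.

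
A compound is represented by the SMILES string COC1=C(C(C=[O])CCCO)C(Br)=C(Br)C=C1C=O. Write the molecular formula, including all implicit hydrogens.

Walk through each heavy atom and fill implicit hydrogens from standard valence (C 4, N 3, O 2, S 2, halogen 1):
  atom 1: C, bond orders sum to 1 (valence 4) → 3 H
  atom 2: O, bond orders sum to 2 (valence 2) → 0 H
  atom 3: C, bond orders sum to 4 (valence 4) → 0 H
  atom 4: C, bond orders sum to 4 (valence 4) → 0 H
  atom 5: C, bond orders sum to 3 (valence 4) → 1 H
  atom 6: C, bond orders sum to 3 (valence 4) → 1 H
  atom 7: O with explicit H count 0
  atom 8: C, bond orders sum to 2 (valence 4) → 2 H
  atom 9: C, bond orders sum to 2 (valence 4) → 2 H
  atom 10: C, bond orders sum to 2 (valence 4) → 2 H
  atom 11: O, bond orders sum to 1 (valence 2) → 1 H
  atom 12: C, bond orders sum to 4 (valence 4) → 0 H
  atom 13: Br (halogen, monovalent) → 0 H
  atom 14: C, bond orders sum to 4 (valence 4) → 0 H
  atom 15: Br (halogen, monovalent) → 0 H
  atom 16: C, bond orders sum to 3 (valence 4) → 1 H
  atom 17: C, bond orders sum to 4 (valence 4) → 0 H
  atom 18: C, bond orders sum to 3 (valence 4) → 1 H
  atom 19: O, bond orders sum to 2 (valence 2) → 0 H
Totals → C:13, H:14, Br:2, O:4.

C13H14Br2O4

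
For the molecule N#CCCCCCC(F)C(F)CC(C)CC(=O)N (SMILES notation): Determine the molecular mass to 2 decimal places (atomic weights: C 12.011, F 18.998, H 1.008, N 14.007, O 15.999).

260.33 g/mol

First, the molecular formula is C13H22F2N2O (counting implicit H from valence).
  C: 13 × 12.011 = 156.143
  F: 2 × 18.998 = 37.996
  H: 22 × 1.008 = 22.176
  N: 2 × 14.007 = 28.014
  O: 1 × 15.999 = 15.999
Sum: 13×12.011 + 2×18.998 + 22×1.008 + 2×14.007 + 1×15.999 = 260.328 → 260.33 g/mol.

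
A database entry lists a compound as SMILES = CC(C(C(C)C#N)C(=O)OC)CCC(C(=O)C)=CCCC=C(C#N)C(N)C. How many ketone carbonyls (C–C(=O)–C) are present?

1

The ketone motif appears at heavy-atom position 15 in the SMILES.
Other groups present: 2 alkene, 1 ester, 2 nitrile, 1 primary amine.
Ketone count: 1.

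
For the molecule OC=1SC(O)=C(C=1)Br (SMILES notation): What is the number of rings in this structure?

1

In SMILES, each pair of matching ring-closure digits denotes one ring-closing bond; the number of such bonds equals the number of independent rings.
Ring-closure bonds here: 1.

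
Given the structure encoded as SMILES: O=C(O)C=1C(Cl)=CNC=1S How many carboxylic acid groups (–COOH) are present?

1

The carboxylic acid motif appears at heavy-atom position 2 in the SMILES.
Other groups present: 1 thiol.
Carboxylic acid count: 1.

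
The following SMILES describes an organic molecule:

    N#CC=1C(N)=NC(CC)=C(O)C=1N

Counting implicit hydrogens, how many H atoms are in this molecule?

Walk through each heavy atom and fill implicit hydrogens from standard valence (C 4, N 3, O 2, S 2, halogen 1):
  atom 1: N, bond orders sum to 3 (valence 3) → 0 H
  atom 2: C, bond orders sum to 4 (valence 4) → 0 H
  atom 3: C, bond orders sum to 4 (valence 4) → 0 H
  atom 4: C, bond orders sum to 4 (valence 4) → 0 H
  atom 5: N, bond orders sum to 1 (valence 3) → 2 H
  atom 6: N, bond orders sum to 3 (valence 3) → 0 H
  atom 7: C, bond orders sum to 4 (valence 4) → 0 H
  atom 8: C, bond orders sum to 2 (valence 4) → 2 H
  atom 9: C, bond orders sum to 1 (valence 4) → 3 H
  atom 10: C, bond orders sum to 4 (valence 4) → 0 H
  atom 11: O, bond orders sum to 1 (valence 2) → 1 H
  atom 12: C, bond orders sum to 4 (valence 4) → 0 H
  atom 13: N, bond orders sum to 1 (valence 3) → 2 H
Total hydrogens: 10.

10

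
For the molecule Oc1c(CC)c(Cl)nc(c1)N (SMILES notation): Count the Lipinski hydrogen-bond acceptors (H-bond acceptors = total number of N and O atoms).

3

N atoms: 2; O atoms: 1.
Lipinski HBA = 2 + 1 = 3.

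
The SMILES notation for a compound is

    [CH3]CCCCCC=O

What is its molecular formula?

Walk through each heavy atom and fill implicit hydrogens from standard valence (C 4, N 3, O 2, S 2, halogen 1):
  atom 1: C with explicit H count 3
  atom 2: C, bond orders sum to 2 (valence 4) → 2 H
  atom 3: C, bond orders sum to 2 (valence 4) → 2 H
  atom 4: C, bond orders sum to 2 (valence 4) → 2 H
  atom 5: C, bond orders sum to 2 (valence 4) → 2 H
  atom 6: C, bond orders sum to 2 (valence 4) → 2 H
  atom 7: C, bond orders sum to 3 (valence 4) → 1 H
  atom 8: O, bond orders sum to 2 (valence 2) → 0 H
Totals → C:7, H:14, O:1.
In Hill order: C7H14O.

C7H14O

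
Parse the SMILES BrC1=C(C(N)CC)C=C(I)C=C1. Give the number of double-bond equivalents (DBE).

Degree of unsaturation = (number of rings) + (number of π bonds).
Ring closures in the SMILES: 1.
π bonds: 3 double bonds (each 1 DoU) → 3 DoU from unsaturation.
Total DoU = 1 + 3 = 4.

4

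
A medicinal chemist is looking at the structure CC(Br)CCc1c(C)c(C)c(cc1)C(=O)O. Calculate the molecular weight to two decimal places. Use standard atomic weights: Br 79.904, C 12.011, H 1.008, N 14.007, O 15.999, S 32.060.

First, the molecular formula is C13H17BrO2 (counting implicit H from valence).
  Br: 1 × 79.904 = 79.904
  C: 13 × 12.011 = 156.143
  H: 17 × 1.008 = 17.136
  O: 2 × 15.999 = 31.998
Sum: 1×79.904 + 13×12.011 + 17×1.008 + 2×15.999 = 285.181 → 285.18 g/mol.

285.18 g/mol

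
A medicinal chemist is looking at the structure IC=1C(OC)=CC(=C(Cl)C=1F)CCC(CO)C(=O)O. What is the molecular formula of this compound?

Walk through each heavy atom and fill implicit hydrogens from standard valence (C 4, N 3, O 2, S 2, halogen 1):
  atom 1: I (halogen, monovalent) → 0 H
  atom 2: C, bond orders sum to 4 (valence 4) → 0 H
  atom 3: C, bond orders sum to 4 (valence 4) → 0 H
  atom 4: O, bond orders sum to 2 (valence 2) → 0 H
  atom 5: C, bond orders sum to 1 (valence 4) → 3 H
  atom 6: C, bond orders sum to 3 (valence 4) → 1 H
  atom 7: C, bond orders sum to 4 (valence 4) → 0 H
  atom 8: C, bond orders sum to 4 (valence 4) → 0 H
  atom 9: Cl (halogen, monovalent) → 0 H
  atom 10: C, bond orders sum to 4 (valence 4) → 0 H
  atom 11: F (halogen, monovalent) → 0 H
  atom 12: C, bond orders sum to 2 (valence 4) → 2 H
  atom 13: C, bond orders sum to 2 (valence 4) → 2 H
  atom 14: C, bond orders sum to 3 (valence 4) → 1 H
  atom 15: C, bond orders sum to 2 (valence 4) → 2 H
  atom 16: O, bond orders sum to 1 (valence 2) → 1 H
  atom 17: C, bond orders sum to 4 (valence 4) → 0 H
  atom 18: O, bond orders sum to 2 (valence 2) → 0 H
  atom 19: O, bond orders sum to 1 (valence 2) → 1 H
Totals → C:12, H:13, Cl:1, F:1, I:1, O:4.

C12H13ClFIO4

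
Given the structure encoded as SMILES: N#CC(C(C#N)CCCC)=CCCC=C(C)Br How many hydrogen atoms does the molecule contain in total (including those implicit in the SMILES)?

Walk through each heavy atom and fill implicit hydrogens from standard valence (C 4, N 3, O 2, S 2, halogen 1):
  atom 1: N, bond orders sum to 3 (valence 3) → 0 H
  atom 2: C, bond orders sum to 4 (valence 4) → 0 H
  atom 3: C, bond orders sum to 4 (valence 4) → 0 H
  atom 4: C, bond orders sum to 3 (valence 4) → 1 H
  atom 5: C, bond orders sum to 4 (valence 4) → 0 H
  atom 6: N, bond orders sum to 3 (valence 3) → 0 H
  atom 7: C, bond orders sum to 2 (valence 4) → 2 H
  atom 8: C, bond orders sum to 2 (valence 4) → 2 H
  atom 9: C, bond orders sum to 2 (valence 4) → 2 H
  atom 10: C, bond orders sum to 1 (valence 4) → 3 H
  atom 11: C, bond orders sum to 3 (valence 4) → 1 H
  atom 12: C, bond orders sum to 2 (valence 4) → 2 H
  atom 13: C, bond orders sum to 2 (valence 4) → 2 H
  atom 14: C, bond orders sum to 3 (valence 4) → 1 H
  atom 15: C, bond orders sum to 4 (valence 4) → 0 H
  atom 16: C, bond orders sum to 1 (valence 4) → 3 H
  atom 17: Br (halogen, monovalent) → 0 H
Total hydrogens: 19.

19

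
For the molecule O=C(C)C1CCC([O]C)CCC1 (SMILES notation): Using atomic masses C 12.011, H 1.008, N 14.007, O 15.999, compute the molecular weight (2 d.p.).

First, the molecular formula is C10H18O2 (counting implicit H from valence).
  C: 10 × 12.011 = 120.110
  H: 18 × 1.008 = 18.144
  O: 2 × 15.999 = 31.998
Sum: 10×12.011 + 18×1.008 + 2×15.999 = 170.252 → 170.25 g/mol.

170.25 g/mol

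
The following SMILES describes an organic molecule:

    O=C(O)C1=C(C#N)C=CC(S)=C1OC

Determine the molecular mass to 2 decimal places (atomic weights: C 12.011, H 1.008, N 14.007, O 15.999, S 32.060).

First, the molecular formula is C9H7NO3S (counting implicit H from valence).
  C: 9 × 12.011 = 108.099
  H: 7 × 1.008 = 7.056
  N: 1 × 14.007 = 14.007
  O: 3 × 15.999 = 47.997
  S: 1 × 32.060 = 32.060
Sum: 9×12.011 + 7×1.008 + 1×14.007 + 3×15.999 + 1×32.060 = 209.219 → 209.22 g/mol.

209.22 g/mol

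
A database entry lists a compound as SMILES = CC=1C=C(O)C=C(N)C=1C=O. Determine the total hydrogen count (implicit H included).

Walk through each heavy atom and fill implicit hydrogens from standard valence (C 4, N 3, O 2, S 2, halogen 1):
  atom 1: C, bond orders sum to 1 (valence 4) → 3 H
  atom 2: C, bond orders sum to 4 (valence 4) → 0 H
  atom 3: C, bond orders sum to 3 (valence 4) → 1 H
  atom 4: C, bond orders sum to 4 (valence 4) → 0 H
  atom 5: O, bond orders sum to 1 (valence 2) → 1 H
  atom 6: C, bond orders sum to 3 (valence 4) → 1 H
  atom 7: C, bond orders sum to 4 (valence 4) → 0 H
  atom 8: N, bond orders sum to 1 (valence 3) → 2 H
  atom 9: C, bond orders sum to 4 (valence 4) → 0 H
  atom 10: C, bond orders sum to 3 (valence 4) → 1 H
  atom 11: O, bond orders sum to 2 (valence 2) → 0 H
Total hydrogens: 9.

9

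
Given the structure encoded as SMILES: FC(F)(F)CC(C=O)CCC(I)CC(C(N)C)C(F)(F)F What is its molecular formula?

Walk through each heavy atom and fill implicit hydrogens from standard valence (C 4, N 3, O 2, S 2, halogen 1):
  atom 1: F (halogen, monovalent) → 0 H
  atom 2: C, bond orders sum to 4 (valence 4) → 0 H
  atom 3: F (halogen, monovalent) → 0 H
  atom 4: F (halogen, monovalent) → 0 H
  atom 5: C, bond orders sum to 2 (valence 4) → 2 H
  atom 6: C, bond orders sum to 3 (valence 4) → 1 H
  atom 7: C, bond orders sum to 3 (valence 4) → 1 H
  atom 8: O, bond orders sum to 2 (valence 2) → 0 H
  atom 9: C, bond orders sum to 2 (valence 4) → 2 H
  atom 10: C, bond orders sum to 2 (valence 4) → 2 H
  atom 11: C, bond orders sum to 3 (valence 4) → 1 H
  atom 12: I (halogen, monovalent) → 0 H
  atom 13: C, bond orders sum to 2 (valence 4) → 2 H
  atom 14: C, bond orders sum to 3 (valence 4) → 1 H
  atom 15: C, bond orders sum to 3 (valence 4) → 1 H
  atom 16: N, bond orders sum to 1 (valence 3) → 2 H
  atom 17: C, bond orders sum to 1 (valence 4) → 3 H
  atom 18: C, bond orders sum to 4 (valence 4) → 0 H
  atom 19: F (halogen, monovalent) → 0 H
  atom 20: F (halogen, monovalent) → 0 H
  atom 21: F (halogen, monovalent) → 0 H
Totals → C:12, H:18, F:6, I:1, N:1, O:1.

C12H18F6INO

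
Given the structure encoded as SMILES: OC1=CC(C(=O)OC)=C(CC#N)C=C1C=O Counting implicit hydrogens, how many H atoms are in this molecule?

Walk through each heavy atom and fill implicit hydrogens from standard valence (C 4, N 3, O 2, S 2, halogen 1):
  atom 1: O, bond orders sum to 1 (valence 2) → 1 H
  atom 2: C, bond orders sum to 4 (valence 4) → 0 H
  atom 3: C, bond orders sum to 3 (valence 4) → 1 H
  atom 4: C, bond orders sum to 4 (valence 4) → 0 H
  atom 5: C, bond orders sum to 4 (valence 4) → 0 H
  atom 6: O, bond orders sum to 2 (valence 2) → 0 H
  atom 7: O, bond orders sum to 2 (valence 2) → 0 H
  atom 8: C, bond orders sum to 1 (valence 4) → 3 H
  atom 9: C, bond orders sum to 4 (valence 4) → 0 H
  atom 10: C, bond orders sum to 2 (valence 4) → 2 H
  atom 11: C, bond orders sum to 4 (valence 4) → 0 H
  atom 12: N, bond orders sum to 3 (valence 3) → 0 H
  atom 13: C, bond orders sum to 3 (valence 4) → 1 H
  atom 14: C, bond orders sum to 4 (valence 4) → 0 H
  atom 15: C, bond orders sum to 3 (valence 4) → 1 H
  atom 16: O, bond orders sum to 2 (valence 2) → 0 H
Total hydrogens: 9.

9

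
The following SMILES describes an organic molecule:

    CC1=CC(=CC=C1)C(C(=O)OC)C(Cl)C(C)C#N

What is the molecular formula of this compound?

C14H16ClNO2

Walk through each heavy atom and fill implicit hydrogens from standard valence (C 4, N 3, O 2, S 2, halogen 1):
  atom 1: C, bond orders sum to 1 (valence 4) → 3 H
  atom 2: C, bond orders sum to 4 (valence 4) → 0 H
  atom 3: C, bond orders sum to 3 (valence 4) → 1 H
  atom 4: C, bond orders sum to 4 (valence 4) → 0 H
  atom 5: C, bond orders sum to 3 (valence 4) → 1 H
  atom 6: C, bond orders sum to 3 (valence 4) → 1 H
  atom 7: C, bond orders sum to 3 (valence 4) → 1 H
  atom 8: C, bond orders sum to 3 (valence 4) → 1 H
  atom 9: C, bond orders sum to 4 (valence 4) → 0 H
  atom 10: O, bond orders sum to 2 (valence 2) → 0 H
  atom 11: O, bond orders sum to 2 (valence 2) → 0 H
  atom 12: C, bond orders sum to 1 (valence 4) → 3 H
  atom 13: C, bond orders sum to 3 (valence 4) → 1 H
  atom 14: Cl (halogen, monovalent) → 0 H
  atom 15: C, bond orders sum to 3 (valence 4) → 1 H
  atom 16: C, bond orders sum to 1 (valence 4) → 3 H
  atom 17: C, bond orders sum to 4 (valence 4) → 0 H
  atom 18: N, bond orders sum to 3 (valence 3) → 0 H
Totals → C:14, H:16, Cl:1, N:1, O:2.
In Hill order: C14H16ClNO2.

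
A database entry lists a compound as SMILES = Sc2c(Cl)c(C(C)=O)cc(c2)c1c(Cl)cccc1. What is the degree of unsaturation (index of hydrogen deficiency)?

9

Molecular formula: C14H10Cl2OS.
DoU = (2C + 2 + N − H − X) / 2, where X is the halogen count and O/S are ignored.
    = (2·14 + 2 + 0 − 10 − 2) / 2 = 18 / 2 = 9.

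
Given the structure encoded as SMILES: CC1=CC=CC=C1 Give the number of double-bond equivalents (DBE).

4

Molecular formula: C7H8.
DoU = (2C + 2 + N − H − X) / 2, where X is the halogen count and O/S are ignored.
    = (2·7 + 2 + 0 − 8 − 0) / 2 = 8 / 2 = 4.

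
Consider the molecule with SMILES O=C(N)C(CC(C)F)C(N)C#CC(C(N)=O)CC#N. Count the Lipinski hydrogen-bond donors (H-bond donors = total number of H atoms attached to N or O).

Donors: find every N or O and count the H atoms it carries.
  atom 1 (O): bond orders sum to 2 → 0 H
  atom 3 (N): bond orders sum to 1 → 2 H
  atom 10 (N): bond orders sum to 1 → 2 H
  atom 15 (N): bond orders sum to 1 → 2 H
  atom 16 (O): bond orders sum to 2 → 0 H
  atom 19 (N): bond orders sum to 3 → 0 H
Lipinski HBD = 6.

6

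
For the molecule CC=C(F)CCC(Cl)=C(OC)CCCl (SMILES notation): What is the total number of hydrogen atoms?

15

Walk through each heavy atom and fill implicit hydrogens from standard valence (C 4, N 3, O 2, S 2, halogen 1):
  atom 1: C, bond orders sum to 1 (valence 4) → 3 H
  atom 2: C, bond orders sum to 3 (valence 4) → 1 H
  atom 3: C, bond orders sum to 4 (valence 4) → 0 H
  atom 4: F (halogen, monovalent) → 0 H
  atom 5: C, bond orders sum to 2 (valence 4) → 2 H
  atom 6: C, bond orders sum to 2 (valence 4) → 2 H
  atom 7: C, bond orders sum to 4 (valence 4) → 0 H
  atom 8: Cl (halogen, monovalent) → 0 H
  atom 9: C, bond orders sum to 4 (valence 4) → 0 H
  atom 10: O, bond orders sum to 2 (valence 2) → 0 H
  atom 11: C, bond orders sum to 1 (valence 4) → 3 H
  atom 12: C, bond orders sum to 2 (valence 4) → 2 H
  atom 13: C, bond orders sum to 2 (valence 4) → 2 H
  atom 14: Cl (halogen, monovalent) → 0 H
Total hydrogens: 15.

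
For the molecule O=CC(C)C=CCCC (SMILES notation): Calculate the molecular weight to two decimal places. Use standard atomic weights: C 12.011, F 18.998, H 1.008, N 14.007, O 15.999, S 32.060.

First, the molecular formula is C8H14O (counting implicit H from valence).
  C: 8 × 12.011 = 96.088
  H: 14 × 1.008 = 14.112
  O: 1 × 15.999 = 15.999
Sum: 8×12.011 + 14×1.008 + 1×15.999 = 126.199 → 126.20 g/mol.

126.20 g/mol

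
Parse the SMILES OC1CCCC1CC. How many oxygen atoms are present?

1

Scan the SMILES for O atoms (remember two-letter symbols like Cl and Br are single atoms).
Oxygen count: 1.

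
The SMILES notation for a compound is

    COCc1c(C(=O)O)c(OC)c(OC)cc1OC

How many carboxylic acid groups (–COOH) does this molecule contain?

1

The carboxylic acid motif appears at heavy-atom position 6 in the SMILES.
Other groups present: 4 ether.
Carboxylic acid count: 1.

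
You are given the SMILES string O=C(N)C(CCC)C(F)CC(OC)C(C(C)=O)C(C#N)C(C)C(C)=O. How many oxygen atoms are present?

4

Scan the SMILES for O atoms (remember two-letter symbols like Cl and Br are single atoms).
Oxygen count: 4.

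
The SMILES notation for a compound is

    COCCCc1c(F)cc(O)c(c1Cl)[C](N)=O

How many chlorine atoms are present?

1

Scan the SMILES for Cl atoms (remember two-letter symbols like Cl and Br are single atoms).
Chlorine count: 1.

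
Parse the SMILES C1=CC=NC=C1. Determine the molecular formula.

C5H5N

Walk through each heavy atom and fill implicit hydrogens from standard valence (C 4, N 3, O 2, S 2, halogen 1):
  atom 1: C, bond orders sum to 3 (valence 4) → 1 H
  atom 2: C, bond orders sum to 3 (valence 4) → 1 H
  atom 3: C, bond orders sum to 3 (valence 4) → 1 H
  atom 4: N, bond orders sum to 3 (valence 3) → 0 H
  atom 5: C, bond orders sum to 3 (valence 4) → 1 H
  atom 6: C, bond orders sum to 3 (valence 4) → 1 H
Totals → C:5, H:5, N:1.
In Hill order: C5H5N.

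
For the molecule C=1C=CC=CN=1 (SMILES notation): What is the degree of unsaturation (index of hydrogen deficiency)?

Degree of unsaturation = (number of rings) + (number of π bonds).
Ring closures in the SMILES: 1.
π bonds: 3 double bonds (each 1 DoU) → 3 DoU from unsaturation.
Total DoU = 1 + 3 = 4.

4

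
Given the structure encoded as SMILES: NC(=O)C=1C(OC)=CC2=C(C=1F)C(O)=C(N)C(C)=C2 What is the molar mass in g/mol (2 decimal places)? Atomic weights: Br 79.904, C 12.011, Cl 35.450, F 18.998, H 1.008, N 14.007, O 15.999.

264.26 g/mol

First, the molecular formula is C13H13FN2O3 (counting implicit H from valence).
  C: 13 × 12.011 = 156.143
  F: 1 × 18.998 = 18.998
  H: 13 × 1.008 = 13.104
  N: 2 × 14.007 = 28.014
  O: 3 × 15.999 = 47.997
Sum: 13×12.011 + 1×18.998 + 13×1.008 + 2×14.007 + 3×15.999 = 264.256 → 264.26 g/mol.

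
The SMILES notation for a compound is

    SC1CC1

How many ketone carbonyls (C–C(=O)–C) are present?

Scan the SMILES for the ketone motif — none present.
Groups that are present: 1 thiol.

0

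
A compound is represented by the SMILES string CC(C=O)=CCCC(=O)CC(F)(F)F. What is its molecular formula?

Walk through each heavy atom and fill implicit hydrogens from standard valence (C 4, N 3, O 2, S 2, halogen 1):
  atom 1: C, bond orders sum to 1 (valence 4) → 3 H
  atom 2: C, bond orders sum to 4 (valence 4) → 0 H
  atom 3: C, bond orders sum to 3 (valence 4) → 1 H
  atom 4: O, bond orders sum to 2 (valence 2) → 0 H
  atom 5: C, bond orders sum to 3 (valence 4) → 1 H
  atom 6: C, bond orders sum to 2 (valence 4) → 2 H
  atom 7: C, bond orders sum to 2 (valence 4) → 2 H
  atom 8: C, bond orders sum to 4 (valence 4) → 0 H
  atom 9: O, bond orders sum to 2 (valence 2) → 0 H
  atom 10: C, bond orders sum to 2 (valence 4) → 2 H
  atom 11: C, bond orders sum to 4 (valence 4) → 0 H
  atom 12: F (halogen, monovalent) → 0 H
  atom 13: F (halogen, monovalent) → 0 H
  atom 14: F (halogen, monovalent) → 0 H
Totals → C:9, H:11, F:3, O:2.

C9H11F3O2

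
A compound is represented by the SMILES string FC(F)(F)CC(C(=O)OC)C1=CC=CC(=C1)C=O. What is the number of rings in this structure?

1

In SMILES, each pair of matching ring-closure digits denotes one ring-closing bond; the number of such bonds equals the number of independent rings.
Ring-closure bonds here: 1.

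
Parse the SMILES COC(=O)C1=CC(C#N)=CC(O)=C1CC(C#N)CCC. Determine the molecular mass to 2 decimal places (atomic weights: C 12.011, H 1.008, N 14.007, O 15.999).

First, the molecular formula is C15H16N2O3 (counting implicit H from valence).
  C: 15 × 12.011 = 180.165
  H: 16 × 1.008 = 16.128
  N: 2 × 14.007 = 28.014
  O: 3 × 15.999 = 47.997
Sum: 15×12.011 + 16×1.008 + 2×14.007 + 3×15.999 = 272.304 → 272.30 g/mol.

272.30 g/mol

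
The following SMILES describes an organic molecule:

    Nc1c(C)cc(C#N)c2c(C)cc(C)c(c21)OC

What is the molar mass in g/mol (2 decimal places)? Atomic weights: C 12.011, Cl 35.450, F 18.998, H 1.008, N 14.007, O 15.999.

First, the molecular formula is C15H16N2O (counting implicit H from valence).
  C: 15 × 12.011 = 180.165
  H: 16 × 1.008 = 16.128
  N: 2 × 14.007 = 28.014
  O: 1 × 15.999 = 15.999
Sum: 15×12.011 + 16×1.008 + 2×14.007 + 1×15.999 = 240.306 → 240.31 g/mol.

240.31 g/mol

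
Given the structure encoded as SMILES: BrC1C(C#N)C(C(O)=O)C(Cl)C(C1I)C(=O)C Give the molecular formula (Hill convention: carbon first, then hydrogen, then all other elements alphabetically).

C10H10BrClINO3

Walk through each heavy atom and fill implicit hydrogens from standard valence (C 4, N 3, O 2, S 2, halogen 1):
  atom 1: Br (halogen, monovalent) → 0 H
  atom 2: C, bond orders sum to 3 (valence 4) → 1 H
  atom 3: C, bond orders sum to 3 (valence 4) → 1 H
  atom 4: C, bond orders sum to 4 (valence 4) → 0 H
  atom 5: N, bond orders sum to 3 (valence 3) → 0 H
  atom 6: C, bond orders sum to 3 (valence 4) → 1 H
  atom 7: C, bond orders sum to 4 (valence 4) → 0 H
  atom 8: O, bond orders sum to 1 (valence 2) → 1 H
  atom 9: O, bond orders sum to 2 (valence 2) → 0 H
  atom 10: C, bond orders sum to 3 (valence 4) → 1 H
  atom 11: Cl (halogen, monovalent) → 0 H
  atom 12: C, bond orders sum to 3 (valence 4) → 1 H
  atom 13: C, bond orders sum to 3 (valence 4) → 1 H
  atom 14: I (halogen, monovalent) → 0 H
  atom 15: C, bond orders sum to 4 (valence 4) → 0 H
  atom 16: O, bond orders sum to 2 (valence 2) → 0 H
  atom 17: C, bond orders sum to 1 (valence 4) → 3 H
Totals → C:10, H:10, Br:1, Cl:1, I:1, N:1, O:3.
In Hill order: C10H10BrClINO3.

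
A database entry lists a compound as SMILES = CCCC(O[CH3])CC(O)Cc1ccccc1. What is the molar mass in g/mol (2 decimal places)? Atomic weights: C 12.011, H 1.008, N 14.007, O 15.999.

222.33 g/mol

First, the molecular formula is C14H22O2 (counting implicit H from valence).
  C: 14 × 12.011 = 168.154
  H: 22 × 1.008 = 22.176
  O: 2 × 15.999 = 31.998
Sum: 14×12.011 + 22×1.008 + 2×15.999 = 222.328 → 222.33 g/mol.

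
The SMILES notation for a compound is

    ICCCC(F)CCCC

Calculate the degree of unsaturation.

Molecular formula: C8H16FI.
DoU = (2C + 2 + N − H − X) / 2, where X is the halogen count and O/S are ignored.
    = (2·8 + 2 + 0 − 16 − 2) / 2 = 0 / 2 = 0.

0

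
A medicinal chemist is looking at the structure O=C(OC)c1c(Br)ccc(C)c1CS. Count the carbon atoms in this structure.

10

Count every carbon token in the SMILES (each C, including those in ring-closure positions and inside branches).
Carbon count: 10.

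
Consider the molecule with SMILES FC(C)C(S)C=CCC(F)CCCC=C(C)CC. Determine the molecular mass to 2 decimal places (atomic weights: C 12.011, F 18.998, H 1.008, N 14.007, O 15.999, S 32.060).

276.43 g/mol

First, the molecular formula is C15H26F2S (counting implicit H from valence).
  C: 15 × 12.011 = 180.165
  F: 2 × 18.998 = 37.996
  H: 26 × 1.008 = 26.208
  S: 1 × 32.060 = 32.060
Sum: 15×12.011 + 2×18.998 + 26×1.008 + 1×32.060 = 276.429 → 276.43 g/mol.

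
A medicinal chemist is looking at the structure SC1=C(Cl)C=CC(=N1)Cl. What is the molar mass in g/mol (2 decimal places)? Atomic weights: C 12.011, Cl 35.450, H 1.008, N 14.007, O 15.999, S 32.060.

180.05 g/mol

First, the molecular formula is C5H3Cl2NS (counting implicit H from valence).
  C: 5 × 12.011 = 60.055
  Cl: 2 × 35.450 = 70.900
  H: 3 × 1.008 = 3.024
  N: 1 × 14.007 = 14.007
  S: 1 × 32.060 = 32.060
Sum: 5×12.011 + 2×35.450 + 3×1.008 + 1×14.007 + 1×32.060 = 180.046 → 180.05 g/mol.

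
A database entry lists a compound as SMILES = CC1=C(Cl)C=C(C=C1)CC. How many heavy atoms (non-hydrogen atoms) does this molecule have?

10

Every atom symbol written in the SMILES (organic subset) is one heavy atom; implicit H are not written.
Heavy atoms by element → C:9, Cl:1.
Total: 10.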